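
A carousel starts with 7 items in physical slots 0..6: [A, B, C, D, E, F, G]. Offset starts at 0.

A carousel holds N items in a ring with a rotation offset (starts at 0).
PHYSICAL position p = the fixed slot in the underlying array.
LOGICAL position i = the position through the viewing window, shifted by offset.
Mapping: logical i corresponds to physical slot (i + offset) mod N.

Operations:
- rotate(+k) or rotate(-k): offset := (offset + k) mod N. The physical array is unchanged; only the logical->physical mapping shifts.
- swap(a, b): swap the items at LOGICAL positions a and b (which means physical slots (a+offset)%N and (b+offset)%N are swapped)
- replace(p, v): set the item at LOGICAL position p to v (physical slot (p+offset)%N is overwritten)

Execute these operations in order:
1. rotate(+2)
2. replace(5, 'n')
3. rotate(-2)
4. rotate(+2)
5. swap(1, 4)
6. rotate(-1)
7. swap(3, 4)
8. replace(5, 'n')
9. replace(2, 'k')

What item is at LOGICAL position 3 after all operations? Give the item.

After op 1 (rotate(+2)): offset=2, physical=[A,B,C,D,E,F,G], logical=[C,D,E,F,G,A,B]
After op 2 (replace(5, 'n')): offset=2, physical=[n,B,C,D,E,F,G], logical=[C,D,E,F,G,n,B]
After op 3 (rotate(-2)): offset=0, physical=[n,B,C,D,E,F,G], logical=[n,B,C,D,E,F,G]
After op 4 (rotate(+2)): offset=2, physical=[n,B,C,D,E,F,G], logical=[C,D,E,F,G,n,B]
After op 5 (swap(1, 4)): offset=2, physical=[n,B,C,G,E,F,D], logical=[C,G,E,F,D,n,B]
After op 6 (rotate(-1)): offset=1, physical=[n,B,C,G,E,F,D], logical=[B,C,G,E,F,D,n]
After op 7 (swap(3, 4)): offset=1, physical=[n,B,C,G,F,E,D], logical=[B,C,G,F,E,D,n]
After op 8 (replace(5, 'n')): offset=1, physical=[n,B,C,G,F,E,n], logical=[B,C,G,F,E,n,n]
After op 9 (replace(2, 'k')): offset=1, physical=[n,B,C,k,F,E,n], logical=[B,C,k,F,E,n,n]

Answer: F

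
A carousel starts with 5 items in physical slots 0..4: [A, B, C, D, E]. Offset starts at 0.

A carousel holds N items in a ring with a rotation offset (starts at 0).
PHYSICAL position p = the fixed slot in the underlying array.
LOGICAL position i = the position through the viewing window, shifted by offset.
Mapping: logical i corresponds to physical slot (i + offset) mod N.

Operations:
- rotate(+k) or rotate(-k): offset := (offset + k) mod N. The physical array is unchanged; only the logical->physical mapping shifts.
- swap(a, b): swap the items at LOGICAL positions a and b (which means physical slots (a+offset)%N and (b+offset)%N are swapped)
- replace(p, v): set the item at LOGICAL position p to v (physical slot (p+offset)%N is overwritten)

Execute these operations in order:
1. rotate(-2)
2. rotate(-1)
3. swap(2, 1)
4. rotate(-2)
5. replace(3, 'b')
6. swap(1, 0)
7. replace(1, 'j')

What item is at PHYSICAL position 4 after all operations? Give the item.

After op 1 (rotate(-2)): offset=3, physical=[A,B,C,D,E], logical=[D,E,A,B,C]
After op 2 (rotate(-1)): offset=2, physical=[A,B,C,D,E], logical=[C,D,E,A,B]
After op 3 (swap(2, 1)): offset=2, physical=[A,B,C,E,D], logical=[C,E,D,A,B]
After op 4 (rotate(-2)): offset=0, physical=[A,B,C,E,D], logical=[A,B,C,E,D]
After op 5 (replace(3, 'b')): offset=0, physical=[A,B,C,b,D], logical=[A,B,C,b,D]
After op 6 (swap(1, 0)): offset=0, physical=[B,A,C,b,D], logical=[B,A,C,b,D]
After op 7 (replace(1, 'j')): offset=0, physical=[B,j,C,b,D], logical=[B,j,C,b,D]

Answer: D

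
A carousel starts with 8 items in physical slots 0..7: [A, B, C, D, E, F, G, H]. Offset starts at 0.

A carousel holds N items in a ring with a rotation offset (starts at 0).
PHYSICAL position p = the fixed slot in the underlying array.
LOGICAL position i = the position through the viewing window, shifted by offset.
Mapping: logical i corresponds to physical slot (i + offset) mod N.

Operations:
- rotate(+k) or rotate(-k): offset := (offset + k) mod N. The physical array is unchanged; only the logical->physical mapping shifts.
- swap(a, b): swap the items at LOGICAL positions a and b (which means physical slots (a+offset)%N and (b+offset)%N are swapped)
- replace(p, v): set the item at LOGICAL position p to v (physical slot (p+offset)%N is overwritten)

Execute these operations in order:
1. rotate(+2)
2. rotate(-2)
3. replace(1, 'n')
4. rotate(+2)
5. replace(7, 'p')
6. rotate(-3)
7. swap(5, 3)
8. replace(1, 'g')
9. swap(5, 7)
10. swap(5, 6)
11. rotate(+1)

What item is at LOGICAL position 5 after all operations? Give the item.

Answer: G

Derivation:
After op 1 (rotate(+2)): offset=2, physical=[A,B,C,D,E,F,G,H], logical=[C,D,E,F,G,H,A,B]
After op 2 (rotate(-2)): offset=0, physical=[A,B,C,D,E,F,G,H], logical=[A,B,C,D,E,F,G,H]
After op 3 (replace(1, 'n')): offset=0, physical=[A,n,C,D,E,F,G,H], logical=[A,n,C,D,E,F,G,H]
After op 4 (rotate(+2)): offset=2, physical=[A,n,C,D,E,F,G,H], logical=[C,D,E,F,G,H,A,n]
After op 5 (replace(7, 'p')): offset=2, physical=[A,p,C,D,E,F,G,H], logical=[C,D,E,F,G,H,A,p]
After op 6 (rotate(-3)): offset=7, physical=[A,p,C,D,E,F,G,H], logical=[H,A,p,C,D,E,F,G]
After op 7 (swap(5, 3)): offset=7, physical=[A,p,E,D,C,F,G,H], logical=[H,A,p,E,D,C,F,G]
After op 8 (replace(1, 'g')): offset=7, physical=[g,p,E,D,C,F,G,H], logical=[H,g,p,E,D,C,F,G]
After op 9 (swap(5, 7)): offset=7, physical=[g,p,E,D,G,F,C,H], logical=[H,g,p,E,D,G,F,C]
After op 10 (swap(5, 6)): offset=7, physical=[g,p,E,D,F,G,C,H], logical=[H,g,p,E,D,F,G,C]
After op 11 (rotate(+1)): offset=0, physical=[g,p,E,D,F,G,C,H], logical=[g,p,E,D,F,G,C,H]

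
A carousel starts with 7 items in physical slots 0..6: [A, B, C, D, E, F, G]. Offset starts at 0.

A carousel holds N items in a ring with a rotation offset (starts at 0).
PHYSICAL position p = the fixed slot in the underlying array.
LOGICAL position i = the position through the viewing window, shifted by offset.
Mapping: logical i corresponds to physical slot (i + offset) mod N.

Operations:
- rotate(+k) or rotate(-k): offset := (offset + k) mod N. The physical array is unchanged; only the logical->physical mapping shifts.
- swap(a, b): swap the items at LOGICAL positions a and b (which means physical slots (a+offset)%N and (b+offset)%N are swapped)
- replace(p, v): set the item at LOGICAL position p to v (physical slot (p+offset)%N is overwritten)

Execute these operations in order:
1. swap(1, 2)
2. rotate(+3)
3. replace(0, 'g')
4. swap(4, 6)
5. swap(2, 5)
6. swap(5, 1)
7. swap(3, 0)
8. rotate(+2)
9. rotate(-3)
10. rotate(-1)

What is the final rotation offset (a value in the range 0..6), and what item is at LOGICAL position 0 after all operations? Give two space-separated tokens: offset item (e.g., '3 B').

Answer: 1 E

Derivation:
After op 1 (swap(1, 2)): offset=0, physical=[A,C,B,D,E,F,G], logical=[A,C,B,D,E,F,G]
After op 2 (rotate(+3)): offset=3, physical=[A,C,B,D,E,F,G], logical=[D,E,F,G,A,C,B]
After op 3 (replace(0, 'g')): offset=3, physical=[A,C,B,g,E,F,G], logical=[g,E,F,G,A,C,B]
After op 4 (swap(4, 6)): offset=3, physical=[B,C,A,g,E,F,G], logical=[g,E,F,G,B,C,A]
After op 5 (swap(2, 5)): offset=3, physical=[B,F,A,g,E,C,G], logical=[g,E,C,G,B,F,A]
After op 6 (swap(5, 1)): offset=3, physical=[B,E,A,g,F,C,G], logical=[g,F,C,G,B,E,A]
After op 7 (swap(3, 0)): offset=3, physical=[B,E,A,G,F,C,g], logical=[G,F,C,g,B,E,A]
After op 8 (rotate(+2)): offset=5, physical=[B,E,A,G,F,C,g], logical=[C,g,B,E,A,G,F]
After op 9 (rotate(-3)): offset=2, physical=[B,E,A,G,F,C,g], logical=[A,G,F,C,g,B,E]
After op 10 (rotate(-1)): offset=1, physical=[B,E,A,G,F,C,g], logical=[E,A,G,F,C,g,B]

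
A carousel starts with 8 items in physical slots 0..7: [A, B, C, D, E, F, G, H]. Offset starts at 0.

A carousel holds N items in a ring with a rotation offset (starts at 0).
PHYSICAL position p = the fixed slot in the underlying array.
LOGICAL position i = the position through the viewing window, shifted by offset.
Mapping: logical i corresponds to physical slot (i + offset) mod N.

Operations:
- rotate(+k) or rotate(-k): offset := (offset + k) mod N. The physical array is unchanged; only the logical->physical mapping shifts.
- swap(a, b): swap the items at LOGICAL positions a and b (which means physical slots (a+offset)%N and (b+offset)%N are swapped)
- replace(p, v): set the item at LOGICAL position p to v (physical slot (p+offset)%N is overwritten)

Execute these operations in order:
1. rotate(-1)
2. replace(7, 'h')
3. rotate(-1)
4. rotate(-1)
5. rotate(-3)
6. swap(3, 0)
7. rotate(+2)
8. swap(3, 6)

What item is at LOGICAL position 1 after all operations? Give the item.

Answer: C

Derivation:
After op 1 (rotate(-1)): offset=7, physical=[A,B,C,D,E,F,G,H], logical=[H,A,B,C,D,E,F,G]
After op 2 (replace(7, 'h')): offset=7, physical=[A,B,C,D,E,F,h,H], logical=[H,A,B,C,D,E,F,h]
After op 3 (rotate(-1)): offset=6, physical=[A,B,C,D,E,F,h,H], logical=[h,H,A,B,C,D,E,F]
After op 4 (rotate(-1)): offset=5, physical=[A,B,C,D,E,F,h,H], logical=[F,h,H,A,B,C,D,E]
After op 5 (rotate(-3)): offset=2, physical=[A,B,C,D,E,F,h,H], logical=[C,D,E,F,h,H,A,B]
After op 6 (swap(3, 0)): offset=2, physical=[A,B,F,D,E,C,h,H], logical=[F,D,E,C,h,H,A,B]
After op 7 (rotate(+2)): offset=4, physical=[A,B,F,D,E,C,h,H], logical=[E,C,h,H,A,B,F,D]
After op 8 (swap(3, 6)): offset=4, physical=[A,B,H,D,E,C,h,F], logical=[E,C,h,F,A,B,H,D]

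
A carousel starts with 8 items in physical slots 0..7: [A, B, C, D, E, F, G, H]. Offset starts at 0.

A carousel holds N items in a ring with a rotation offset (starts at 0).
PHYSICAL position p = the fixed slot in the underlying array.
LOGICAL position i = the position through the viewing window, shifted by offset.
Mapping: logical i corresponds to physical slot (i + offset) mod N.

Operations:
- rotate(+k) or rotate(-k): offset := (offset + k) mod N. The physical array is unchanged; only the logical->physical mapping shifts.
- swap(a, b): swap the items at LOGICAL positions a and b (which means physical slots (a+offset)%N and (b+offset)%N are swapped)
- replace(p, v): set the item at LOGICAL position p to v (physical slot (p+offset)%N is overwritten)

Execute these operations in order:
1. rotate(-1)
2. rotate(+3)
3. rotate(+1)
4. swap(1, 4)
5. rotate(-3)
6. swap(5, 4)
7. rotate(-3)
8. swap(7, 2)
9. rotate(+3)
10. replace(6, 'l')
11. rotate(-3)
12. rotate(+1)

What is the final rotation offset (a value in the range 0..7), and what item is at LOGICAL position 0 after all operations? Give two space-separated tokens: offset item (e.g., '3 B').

Answer: 6 l

Derivation:
After op 1 (rotate(-1)): offset=7, physical=[A,B,C,D,E,F,G,H], logical=[H,A,B,C,D,E,F,G]
After op 2 (rotate(+3)): offset=2, physical=[A,B,C,D,E,F,G,H], logical=[C,D,E,F,G,H,A,B]
After op 3 (rotate(+1)): offset=3, physical=[A,B,C,D,E,F,G,H], logical=[D,E,F,G,H,A,B,C]
After op 4 (swap(1, 4)): offset=3, physical=[A,B,C,D,H,F,G,E], logical=[D,H,F,G,E,A,B,C]
After op 5 (rotate(-3)): offset=0, physical=[A,B,C,D,H,F,G,E], logical=[A,B,C,D,H,F,G,E]
After op 6 (swap(5, 4)): offset=0, physical=[A,B,C,D,F,H,G,E], logical=[A,B,C,D,F,H,G,E]
After op 7 (rotate(-3)): offset=5, physical=[A,B,C,D,F,H,G,E], logical=[H,G,E,A,B,C,D,F]
After op 8 (swap(7, 2)): offset=5, physical=[A,B,C,D,E,H,G,F], logical=[H,G,F,A,B,C,D,E]
After op 9 (rotate(+3)): offset=0, physical=[A,B,C,D,E,H,G,F], logical=[A,B,C,D,E,H,G,F]
After op 10 (replace(6, 'l')): offset=0, physical=[A,B,C,D,E,H,l,F], logical=[A,B,C,D,E,H,l,F]
After op 11 (rotate(-3)): offset=5, physical=[A,B,C,D,E,H,l,F], logical=[H,l,F,A,B,C,D,E]
After op 12 (rotate(+1)): offset=6, physical=[A,B,C,D,E,H,l,F], logical=[l,F,A,B,C,D,E,H]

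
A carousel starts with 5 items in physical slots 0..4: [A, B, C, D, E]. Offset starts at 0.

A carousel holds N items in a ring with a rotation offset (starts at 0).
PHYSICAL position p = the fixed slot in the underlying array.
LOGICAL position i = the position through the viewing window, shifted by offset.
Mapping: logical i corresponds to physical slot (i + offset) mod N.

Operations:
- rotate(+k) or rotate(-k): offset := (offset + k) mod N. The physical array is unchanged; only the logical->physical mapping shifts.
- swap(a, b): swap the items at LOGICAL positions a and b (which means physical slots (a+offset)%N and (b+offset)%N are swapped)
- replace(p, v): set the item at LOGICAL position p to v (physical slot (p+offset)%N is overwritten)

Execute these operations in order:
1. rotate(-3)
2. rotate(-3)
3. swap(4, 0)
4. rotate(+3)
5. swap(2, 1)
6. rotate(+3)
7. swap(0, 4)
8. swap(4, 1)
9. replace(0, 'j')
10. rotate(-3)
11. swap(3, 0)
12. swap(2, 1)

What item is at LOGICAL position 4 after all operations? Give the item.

After op 1 (rotate(-3)): offset=2, physical=[A,B,C,D,E], logical=[C,D,E,A,B]
After op 2 (rotate(-3)): offset=4, physical=[A,B,C,D,E], logical=[E,A,B,C,D]
After op 3 (swap(4, 0)): offset=4, physical=[A,B,C,E,D], logical=[D,A,B,C,E]
After op 4 (rotate(+3)): offset=2, physical=[A,B,C,E,D], logical=[C,E,D,A,B]
After op 5 (swap(2, 1)): offset=2, physical=[A,B,C,D,E], logical=[C,D,E,A,B]
After op 6 (rotate(+3)): offset=0, physical=[A,B,C,D,E], logical=[A,B,C,D,E]
After op 7 (swap(0, 4)): offset=0, physical=[E,B,C,D,A], logical=[E,B,C,D,A]
After op 8 (swap(4, 1)): offset=0, physical=[E,A,C,D,B], logical=[E,A,C,D,B]
After op 9 (replace(0, 'j')): offset=0, physical=[j,A,C,D,B], logical=[j,A,C,D,B]
After op 10 (rotate(-3)): offset=2, physical=[j,A,C,D,B], logical=[C,D,B,j,A]
After op 11 (swap(3, 0)): offset=2, physical=[C,A,j,D,B], logical=[j,D,B,C,A]
After op 12 (swap(2, 1)): offset=2, physical=[C,A,j,B,D], logical=[j,B,D,C,A]

Answer: A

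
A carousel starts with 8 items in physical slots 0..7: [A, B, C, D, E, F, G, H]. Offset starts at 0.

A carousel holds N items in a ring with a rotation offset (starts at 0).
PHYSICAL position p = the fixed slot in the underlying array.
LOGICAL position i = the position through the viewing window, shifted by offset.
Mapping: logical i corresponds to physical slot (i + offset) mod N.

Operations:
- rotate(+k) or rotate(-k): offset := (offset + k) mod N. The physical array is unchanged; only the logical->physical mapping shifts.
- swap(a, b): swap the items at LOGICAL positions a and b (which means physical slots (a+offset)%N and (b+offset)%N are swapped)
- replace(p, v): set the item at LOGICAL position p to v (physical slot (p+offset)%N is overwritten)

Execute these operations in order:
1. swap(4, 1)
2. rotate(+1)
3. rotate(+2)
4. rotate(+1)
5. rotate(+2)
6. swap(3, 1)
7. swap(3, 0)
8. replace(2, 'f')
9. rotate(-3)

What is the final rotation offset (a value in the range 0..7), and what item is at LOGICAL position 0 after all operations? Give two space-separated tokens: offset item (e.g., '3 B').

After op 1 (swap(4, 1)): offset=0, physical=[A,E,C,D,B,F,G,H], logical=[A,E,C,D,B,F,G,H]
After op 2 (rotate(+1)): offset=1, physical=[A,E,C,D,B,F,G,H], logical=[E,C,D,B,F,G,H,A]
After op 3 (rotate(+2)): offset=3, physical=[A,E,C,D,B,F,G,H], logical=[D,B,F,G,H,A,E,C]
After op 4 (rotate(+1)): offset=4, physical=[A,E,C,D,B,F,G,H], logical=[B,F,G,H,A,E,C,D]
After op 5 (rotate(+2)): offset=6, physical=[A,E,C,D,B,F,G,H], logical=[G,H,A,E,C,D,B,F]
After op 6 (swap(3, 1)): offset=6, physical=[A,H,C,D,B,F,G,E], logical=[G,E,A,H,C,D,B,F]
After op 7 (swap(3, 0)): offset=6, physical=[A,G,C,D,B,F,H,E], logical=[H,E,A,G,C,D,B,F]
After op 8 (replace(2, 'f')): offset=6, physical=[f,G,C,D,B,F,H,E], logical=[H,E,f,G,C,D,B,F]
After op 9 (rotate(-3)): offset=3, physical=[f,G,C,D,B,F,H,E], logical=[D,B,F,H,E,f,G,C]

Answer: 3 D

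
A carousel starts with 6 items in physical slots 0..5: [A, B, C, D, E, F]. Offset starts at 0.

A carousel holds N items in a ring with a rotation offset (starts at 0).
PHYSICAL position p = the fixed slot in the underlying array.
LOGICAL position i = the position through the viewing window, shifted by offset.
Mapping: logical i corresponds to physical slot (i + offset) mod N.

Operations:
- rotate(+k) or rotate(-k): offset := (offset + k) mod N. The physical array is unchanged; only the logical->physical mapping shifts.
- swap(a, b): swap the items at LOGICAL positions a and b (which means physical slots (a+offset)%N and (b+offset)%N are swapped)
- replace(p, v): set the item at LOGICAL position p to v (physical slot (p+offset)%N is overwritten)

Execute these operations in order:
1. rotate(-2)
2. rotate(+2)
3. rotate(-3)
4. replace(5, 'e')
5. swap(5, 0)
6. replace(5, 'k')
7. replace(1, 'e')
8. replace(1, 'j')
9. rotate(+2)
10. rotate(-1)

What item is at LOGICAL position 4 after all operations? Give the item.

Answer: k

Derivation:
After op 1 (rotate(-2)): offset=4, physical=[A,B,C,D,E,F], logical=[E,F,A,B,C,D]
After op 2 (rotate(+2)): offset=0, physical=[A,B,C,D,E,F], logical=[A,B,C,D,E,F]
After op 3 (rotate(-3)): offset=3, physical=[A,B,C,D,E,F], logical=[D,E,F,A,B,C]
After op 4 (replace(5, 'e')): offset=3, physical=[A,B,e,D,E,F], logical=[D,E,F,A,B,e]
After op 5 (swap(5, 0)): offset=3, physical=[A,B,D,e,E,F], logical=[e,E,F,A,B,D]
After op 6 (replace(5, 'k')): offset=3, physical=[A,B,k,e,E,F], logical=[e,E,F,A,B,k]
After op 7 (replace(1, 'e')): offset=3, physical=[A,B,k,e,e,F], logical=[e,e,F,A,B,k]
After op 8 (replace(1, 'j')): offset=3, physical=[A,B,k,e,j,F], logical=[e,j,F,A,B,k]
After op 9 (rotate(+2)): offset=5, physical=[A,B,k,e,j,F], logical=[F,A,B,k,e,j]
After op 10 (rotate(-1)): offset=4, physical=[A,B,k,e,j,F], logical=[j,F,A,B,k,e]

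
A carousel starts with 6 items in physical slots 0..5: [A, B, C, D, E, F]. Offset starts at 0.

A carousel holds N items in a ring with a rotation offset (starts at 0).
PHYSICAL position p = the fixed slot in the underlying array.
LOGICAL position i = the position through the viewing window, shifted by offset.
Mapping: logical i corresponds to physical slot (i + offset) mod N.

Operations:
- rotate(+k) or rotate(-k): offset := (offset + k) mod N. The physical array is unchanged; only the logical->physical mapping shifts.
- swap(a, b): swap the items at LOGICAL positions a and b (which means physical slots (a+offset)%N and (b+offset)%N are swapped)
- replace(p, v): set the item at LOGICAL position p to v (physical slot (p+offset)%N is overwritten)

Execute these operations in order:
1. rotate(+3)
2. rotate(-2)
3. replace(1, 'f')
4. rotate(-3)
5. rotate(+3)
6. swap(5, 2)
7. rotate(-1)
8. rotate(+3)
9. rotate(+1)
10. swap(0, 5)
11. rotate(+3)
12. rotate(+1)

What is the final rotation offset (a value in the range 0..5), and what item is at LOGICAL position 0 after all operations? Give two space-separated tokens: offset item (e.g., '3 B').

Answer: 2 f

Derivation:
After op 1 (rotate(+3)): offset=3, physical=[A,B,C,D,E,F], logical=[D,E,F,A,B,C]
After op 2 (rotate(-2)): offset=1, physical=[A,B,C,D,E,F], logical=[B,C,D,E,F,A]
After op 3 (replace(1, 'f')): offset=1, physical=[A,B,f,D,E,F], logical=[B,f,D,E,F,A]
After op 4 (rotate(-3)): offset=4, physical=[A,B,f,D,E,F], logical=[E,F,A,B,f,D]
After op 5 (rotate(+3)): offset=1, physical=[A,B,f,D,E,F], logical=[B,f,D,E,F,A]
After op 6 (swap(5, 2)): offset=1, physical=[D,B,f,A,E,F], logical=[B,f,A,E,F,D]
After op 7 (rotate(-1)): offset=0, physical=[D,B,f,A,E,F], logical=[D,B,f,A,E,F]
After op 8 (rotate(+3)): offset=3, physical=[D,B,f,A,E,F], logical=[A,E,F,D,B,f]
After op 9 (rotate(+1)): offset=4, physical=[D,B,f,A,E,F], logical=[E,F,D,B,f,A]
After op 10 (swap(0, 5)): offset=4, physical=[D,B,f,E,A,F], logical=[A,F,D,B,f,E]
After op 11 (rotate(+3)): offset=1, physical=[D,B,f,E,A,F], logical=[B,f,E,A,F,D]
After op 12 (rotate(+1)): offset=2, physical=[D,B,f,E,A,F], logical=[f,E,A,F,D,B]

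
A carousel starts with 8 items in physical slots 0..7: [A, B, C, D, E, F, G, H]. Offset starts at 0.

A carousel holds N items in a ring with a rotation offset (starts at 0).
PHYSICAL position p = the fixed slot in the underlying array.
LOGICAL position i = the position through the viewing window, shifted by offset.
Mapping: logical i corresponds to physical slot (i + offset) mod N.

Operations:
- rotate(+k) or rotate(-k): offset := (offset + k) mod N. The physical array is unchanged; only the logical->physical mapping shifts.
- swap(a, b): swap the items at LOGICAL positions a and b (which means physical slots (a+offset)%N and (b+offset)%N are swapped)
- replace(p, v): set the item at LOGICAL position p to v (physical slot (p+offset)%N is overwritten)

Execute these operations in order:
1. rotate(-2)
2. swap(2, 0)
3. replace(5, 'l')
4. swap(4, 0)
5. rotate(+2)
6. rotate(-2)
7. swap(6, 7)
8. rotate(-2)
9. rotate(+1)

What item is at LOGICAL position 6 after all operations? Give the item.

After op 1 (rotate(-2)): offset=6, physical=[A,B,C,D,E,F,G,H], logical=[G,H,A,B,C,D,E,F]
After op 2 (swap(2, 0)): offset=6, physical=[G,B,C,D,E,F,A,H], logical=[A,H,G,B,C,D,E,F]
After op 3 (replace(5, 'l')): offset=6, physical=[G,B,C,l,E,F,A,H], logical=[A,H,G,B,C,l,E,F]
After op 4 (swap(4, 0)): offset=6, physical=[G,B,A,l,E,F,C,H], logical=[C,H,G,B,A,l,E,F]
After op 5 (rotate(+2)): offset=0, physical=[G,B,A,l,E,F,C,H], logical=[G,B,A,l,E,F,C,H]
After op 6 (rotate(-2)): offset=6, physical=[G,B,A,l,E,F,C,H], logical=[C,H,G,B,A,l,E,F]
After op 7 (swap(6, 7)): offset=6, physical=[G,B,A,l,F,E,C,H], logical=[C,H,G,B,A,l,F,E]
After op 8 (rotate(-2)): offset=4, physical=[G,B,A,l,F,E,C,H], logical=[F,E,C,H,G,B,A,l]
After op 9 (rotate(+1)): offset=5, physical=[G,B,A,l,F,E,C,H], logical=[E,C,H,G,B,A,l,F]

Answer: l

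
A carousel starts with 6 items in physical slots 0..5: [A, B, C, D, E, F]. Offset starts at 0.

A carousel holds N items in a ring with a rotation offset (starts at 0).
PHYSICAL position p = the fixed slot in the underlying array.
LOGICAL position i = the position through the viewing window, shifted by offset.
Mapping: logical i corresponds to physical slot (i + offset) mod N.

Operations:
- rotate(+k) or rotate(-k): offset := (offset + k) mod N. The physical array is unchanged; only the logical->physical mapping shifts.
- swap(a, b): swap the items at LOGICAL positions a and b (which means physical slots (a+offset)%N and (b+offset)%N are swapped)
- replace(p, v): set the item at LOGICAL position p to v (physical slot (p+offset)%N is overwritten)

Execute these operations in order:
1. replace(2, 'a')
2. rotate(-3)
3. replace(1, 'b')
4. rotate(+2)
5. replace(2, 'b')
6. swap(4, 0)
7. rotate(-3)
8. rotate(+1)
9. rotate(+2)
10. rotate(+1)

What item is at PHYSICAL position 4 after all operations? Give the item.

Answer: b

Derivation:
After op 1 (replace(2, 'a')): offset=0, physical=[A,B,a,D,E,F], logical=[A,B,a,D,E,F]
After op 2 (rotate(-3)): offset=3, physical=[A,B,a,D,E,F], logical=[D,E,F,A,B,a]
After op 3 (replace(1, 'b')): offset=3, physical=[A,B,a,D,b,F], logical=[D,b,F,A,B,a]
After op 4 (rotate(+2)): offset=5, physical=[A,B,a,D,b,F], logical=[F,A,B,a,D,b]
After op 5 (replace(2, 'b')): offset=5, physical=[A,b,a,D,b,F], logical=[F,A,b,a,D,b]
After op 6 (swap(4, 0)): offset=5, physical=[A,b,a,F,b,D], logical=[D,A,b,a,F,b]
After op 7 (rotate(-3)): offset=2, physical=[A,b,a,F,b,D], logical=[a,F,b,D,A,b]
After op 8 (rotate(+1)): offset=3, physical=[A,b,a,F,b,D], logical=[F,b,D,A,b,a]
After op 9 (rotate(+2)): offset=5, physical=[A,b,a,F,b,D], logical=[D,A,b,a,F,b]
After op 10 (rotate(+1)): offset=0, physical=[A,b,a,F,b,D], logical=[A,b,a,F,b,D]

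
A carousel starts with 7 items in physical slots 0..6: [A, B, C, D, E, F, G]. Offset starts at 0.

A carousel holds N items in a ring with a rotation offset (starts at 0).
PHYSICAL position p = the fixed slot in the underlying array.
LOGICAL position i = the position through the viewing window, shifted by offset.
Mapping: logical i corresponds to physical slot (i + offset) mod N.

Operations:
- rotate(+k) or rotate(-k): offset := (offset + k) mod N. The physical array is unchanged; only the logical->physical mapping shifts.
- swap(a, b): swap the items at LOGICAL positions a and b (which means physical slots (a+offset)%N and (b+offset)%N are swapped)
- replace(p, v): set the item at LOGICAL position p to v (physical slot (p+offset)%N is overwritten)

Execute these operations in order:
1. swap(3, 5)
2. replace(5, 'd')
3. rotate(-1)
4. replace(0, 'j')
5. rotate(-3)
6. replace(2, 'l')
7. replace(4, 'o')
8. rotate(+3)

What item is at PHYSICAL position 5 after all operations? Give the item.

After op 1 (swap(3, 5)): offset=0, physical=[A,B,C,F,E,D,G], logical=[A,B,C,F,E,D,G]
After op 2 (replace(5, 'd')): offset=0, physical=[A,B,C,F,E,d,G], logical=[A,B,C,F,E,d,G]
After op 3 (rotate(-1)): offset=6, physical=[A,B,C,F,E,d,G], logical=[G,A,B,C,F,E,d]
After op 4 (replace(0, 'j')): offset=6, physical=[A,B,C,F,E,d,j], logical=[j,A,B,C,F,E,d]
After op 5 (rotate(-3)): offset=3, physical=[A,B,C,F,E,d,j], logical=[F,E,d,j,A,B,C]
After op 6 (replace(2, 'l')): offset=3, physical=[A,B,C,F,E,l,j], logical=[F,E,l,j,A,B,C]
After op 7 (replace(4, 'o')): offset=3, physical=[o,B,C,F,E,l,j], logical=[F,E,l,j,o,B,C]
After op 8 (rotate(+3)): offset=6, physical=[o,B,C,F,E,l,j], logical=[j,o,B,C,F,E,l]

Answer: l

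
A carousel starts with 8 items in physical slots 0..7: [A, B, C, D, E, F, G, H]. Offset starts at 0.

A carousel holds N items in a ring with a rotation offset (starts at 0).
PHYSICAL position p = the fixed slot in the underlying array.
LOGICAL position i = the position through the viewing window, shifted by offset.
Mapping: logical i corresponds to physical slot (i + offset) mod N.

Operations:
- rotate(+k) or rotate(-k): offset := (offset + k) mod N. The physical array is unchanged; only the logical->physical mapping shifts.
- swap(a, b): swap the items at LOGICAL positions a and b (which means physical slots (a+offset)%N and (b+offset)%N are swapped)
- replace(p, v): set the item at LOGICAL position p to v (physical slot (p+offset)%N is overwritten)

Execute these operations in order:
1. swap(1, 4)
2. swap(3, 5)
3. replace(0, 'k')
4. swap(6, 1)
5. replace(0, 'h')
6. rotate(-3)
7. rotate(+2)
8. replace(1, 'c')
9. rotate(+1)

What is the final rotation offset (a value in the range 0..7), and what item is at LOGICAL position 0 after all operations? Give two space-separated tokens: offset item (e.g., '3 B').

After op 1 (swap(1, 4)): offset=0, physical=[A,E,C,D,B,F,G,H], logical=[A,E,C,D,B,F,G,H]
After op 2 (swap(3, 5)): offset=0, physical=[A,E,C,F,B,D,G,H], logical=[A,E,C,F,B,D,G,H]
After op 3 (replace(0, 'k')): offset=0, physical=[k,E,C,F,B,D,G,H], logical=[k,E,C,F,B,D,G,H]
After op 4 (swap(6, 1)): offset=0, physical=[k,G,C,F,B,D,E,H], logical=[k,G,C,F,B,D,E,H]
After op 5 (replace(0, 'h')): offset=0, physical=[h,G,C,F,B,D,E,H], logical=[h,G,C,F,B,D,E,H]
After op 6 (rotate(-3)): offset=5, physical=[h,G,C,F,B,D,E,H], logical=[D,E,H,h,G,C,F,B]
After op 7 (rotate(+2)): offset=7, physical=[h,G,C,F,B,D,E,H], logical=[H,h,G,C,F,B,D,E]
After op 8 (replace(1, 'c')): offset=7, physical=[c,G,C,F,B,D,E,H], logical=[H,c,G,C,F,B,D,E]
After op 9 (rotate(+1)): offset=0, physical=[c,G,C,F,B,D,E,H], logical=[c,G,C,F,B,D,E,H]

Answer: 0 c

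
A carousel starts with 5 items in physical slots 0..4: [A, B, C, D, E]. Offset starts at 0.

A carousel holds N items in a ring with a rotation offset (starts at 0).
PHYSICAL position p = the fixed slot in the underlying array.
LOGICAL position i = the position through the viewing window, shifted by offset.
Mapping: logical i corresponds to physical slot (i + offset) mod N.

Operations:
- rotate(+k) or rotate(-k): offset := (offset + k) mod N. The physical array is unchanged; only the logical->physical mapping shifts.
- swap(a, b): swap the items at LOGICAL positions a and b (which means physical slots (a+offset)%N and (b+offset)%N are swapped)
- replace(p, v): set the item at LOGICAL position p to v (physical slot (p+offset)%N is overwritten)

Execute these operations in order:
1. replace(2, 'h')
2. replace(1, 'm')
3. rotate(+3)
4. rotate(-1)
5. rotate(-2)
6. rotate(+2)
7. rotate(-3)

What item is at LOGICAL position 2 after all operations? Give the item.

After op 1 (replace(2, 'h')): offset=0, physical=[A,B,h,D,E], logical=[A,B,h,D,E]
After op 2 (replace(1, 'm')): offset=0, physical=[A,m,h,D,E], logical=[A,m,h,D,E]
After op 3 (rotate(+3)): offset=3, physical=[A,m,h,D,E], logical=[D,E,A,m,h]
After op 4 (rotate(-1)): offset=2, physical=[A,m,h,D,E], logical=[h,D,E,A,m]
After op 5 (rotate(-2)): offset=0, physical=[A,m,h,D,E], logical=[A,m,h,D,E]
After op 6 (rotate(+2)): offset=2, physical=[A,m,h,D,E], logical=[h,D,E,A,m]
After op 7 (rotate(-3)): offset=4, physical=[A,m,h,D,E], logical=[E,A,m,h,D]

Answer: m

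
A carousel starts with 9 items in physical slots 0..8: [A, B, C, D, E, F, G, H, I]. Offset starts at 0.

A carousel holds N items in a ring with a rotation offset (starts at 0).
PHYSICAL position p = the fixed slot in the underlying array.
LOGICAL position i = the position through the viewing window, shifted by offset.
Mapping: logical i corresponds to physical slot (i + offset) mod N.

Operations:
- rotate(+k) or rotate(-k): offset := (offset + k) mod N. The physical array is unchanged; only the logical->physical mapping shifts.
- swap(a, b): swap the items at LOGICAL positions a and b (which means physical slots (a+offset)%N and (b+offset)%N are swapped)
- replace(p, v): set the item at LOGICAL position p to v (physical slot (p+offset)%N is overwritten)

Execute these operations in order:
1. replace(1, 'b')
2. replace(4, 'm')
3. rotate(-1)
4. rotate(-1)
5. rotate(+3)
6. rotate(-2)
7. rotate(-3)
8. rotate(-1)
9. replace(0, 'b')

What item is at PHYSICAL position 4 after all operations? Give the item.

Answer: b

Derivation:
After op 1 (replace(1, 'b')): offset=0, physical=[A,b,C,D,E,F,G,H,I], logical=[A,b,C,D,E,F,G,H,I]
After op 2 (replace(4, 'm')): offset=0, physical=[A,b,C,D,m,F,G,H,I], logical=[A,b,C,D,m,F,G,H,I]
After op 3 (rotate(-1)): offset=8, physical=[A,b,C,D,m,F,G,H,I], logical=[I,A,b,C,D,m,F,G,H]
After op 4 (rotate(-1)): offset=7, physical=[A,b,C,D,m,F,G,H,I], logical=[H,I,A,b,C,D,m,F,G]
After op 5 (rotate(+3)): offset=1, physical=[A,b,C,D,m,F,G,H,I], logical=[b,C,D,m,F,G,H,I,A]
After op 6 (rotate(-2)): offset=8, physical=[A,b,C,D,m,F,G,H,I], logical=[I,A,b,C,D,m,F,G,H]
After op 7 (rotate(-3)): offset=5, physical=[A,b,C,D,m,F,G,H,I], logical=[F,G,H,I,A,b,C,D,m]
After op 8 (rotate(-1)): offset=4, physical=[A,b,C,D,m,F,G,H,I], logical=[m,F,G,H,I,A,b,C,D]
After op 9 (replace(0, 'b')): offset=4, physical=[A,b,C,D,b,F,G,H,I], logical=[b,F,G,H,I,A,b,C,D]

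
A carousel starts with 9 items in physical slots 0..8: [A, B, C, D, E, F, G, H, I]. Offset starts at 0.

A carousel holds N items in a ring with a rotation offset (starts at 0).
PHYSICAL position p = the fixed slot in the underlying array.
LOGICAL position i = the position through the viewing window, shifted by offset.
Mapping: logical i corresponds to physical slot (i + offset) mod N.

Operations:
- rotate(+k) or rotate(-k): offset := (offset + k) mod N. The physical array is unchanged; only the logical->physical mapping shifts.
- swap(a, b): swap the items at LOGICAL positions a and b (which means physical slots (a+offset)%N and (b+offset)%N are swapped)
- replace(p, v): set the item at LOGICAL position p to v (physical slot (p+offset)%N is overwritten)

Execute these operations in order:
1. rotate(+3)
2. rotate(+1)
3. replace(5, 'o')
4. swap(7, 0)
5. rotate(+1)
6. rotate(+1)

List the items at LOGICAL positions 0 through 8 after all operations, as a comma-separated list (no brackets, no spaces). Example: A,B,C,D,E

Answer: G,H,I,o,B,E,D,C,F

Derivation:
After op 1 (rotate(+3)): offset=3, physical=[A,B,C,D,E,F,G,H,I], logical=[D,E,F,G,H,I,A,B,C]
After op 2 (rotate(+1)): offset=4, physical=[A,B,C,D,E,F,G,H,I], logical=[E,F,G,H,I,A,B,C,D]
After op 3 (replace(5, 'o')): offset=4, physical=[o,B,C,D,E,F,G,H,I], logical=[E,F,G,H,I,o,B,C,D]
After op 4 (swap(7, 0)): offset=4, physical=[o,B,E,D,C,F,G,H,I], logical=[C,F,G,H,I,o,B,E,D]
After op 5 (rotate(+1)): offset=5, physical=[o,B,E,D,C,F,G,H,I], logical=[F,G,H,I,o,B,E,D,C]
After op 6 (rotate(+1)): offset=6, physical=[o,B,E,D,C,F,G,H,I], logical=[G,H,I,o,B,E,D,C,F]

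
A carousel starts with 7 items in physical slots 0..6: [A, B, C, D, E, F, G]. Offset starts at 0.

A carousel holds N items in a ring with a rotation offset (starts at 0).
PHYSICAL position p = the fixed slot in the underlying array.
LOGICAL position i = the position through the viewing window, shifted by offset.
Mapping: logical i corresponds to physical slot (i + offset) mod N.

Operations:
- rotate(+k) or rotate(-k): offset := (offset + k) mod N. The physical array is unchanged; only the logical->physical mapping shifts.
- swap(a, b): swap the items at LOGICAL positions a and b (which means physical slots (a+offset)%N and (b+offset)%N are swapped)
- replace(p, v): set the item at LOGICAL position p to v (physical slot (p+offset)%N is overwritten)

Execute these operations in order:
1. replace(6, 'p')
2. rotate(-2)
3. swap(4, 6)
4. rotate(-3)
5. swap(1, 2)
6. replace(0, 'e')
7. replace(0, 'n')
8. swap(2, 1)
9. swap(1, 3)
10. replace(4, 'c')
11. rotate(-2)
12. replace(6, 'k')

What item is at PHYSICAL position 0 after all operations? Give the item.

After op 1 (replace(6, 'p')): offset=0, physical=[A,B,C,D,E,F,p], logical=[A,B,C,D,E,F,p]
After op 2 (rotate(-2)): offset=5, physical=[A,B,C,D,E,F,p], logical=[F,p,A,B,C,D,E]
After op 3 (swap(4, 6)): offset=5, physical=[A,B,E,D,C,F,p], logical=[F,p,A,B,E,D,C]
After op 4 (rotate(-3)): offset=2, physical=[A,B,E,D,C,F,p], logical=[E,D,C,F,p,A,B]
After op 5 (swap(1, 2)): offset=2, physical=[A,B,E,C,D,F,p], logical=[E,C,D,F,p,A,B]
After op 6 (replace(0, 'e')): offset=2, physical=[A,B,e,C,D,F,p], logical=[e,C,D,F,p,A,B]
After op 7 (replace(0, 'n')): offset=2, physical=[A,B,n,C,D,F,p], logical=[n,C,D,F,p,A,B]
After op 8 (swap(2, 1)): offset=2, physical=[A,B,n,D,C,F,p], logical=[n,D,C,F,p,A,B]
After op 9 (swap(1, 3)): offset=2, physical=[A,B,n,F,C,D,p], logical=[n,F,C,D,p,A,B]
After op 10 (replace(4, 'c')): offset=2, physical=[A,B,n,F,C,D,c], logical=[n,F,C,D,c,A,B]
After op 11 (rotate(-2)): offset=0, physical=[A,B,n,F,C,D,c], logical=[A,B,n,F,C,D,c]
After op 12 (replace(6, 'k')): offset=0, physical=[A,B,n,F,C,D,k], logical=[A,B,n,F,C,D,k]

Answer: A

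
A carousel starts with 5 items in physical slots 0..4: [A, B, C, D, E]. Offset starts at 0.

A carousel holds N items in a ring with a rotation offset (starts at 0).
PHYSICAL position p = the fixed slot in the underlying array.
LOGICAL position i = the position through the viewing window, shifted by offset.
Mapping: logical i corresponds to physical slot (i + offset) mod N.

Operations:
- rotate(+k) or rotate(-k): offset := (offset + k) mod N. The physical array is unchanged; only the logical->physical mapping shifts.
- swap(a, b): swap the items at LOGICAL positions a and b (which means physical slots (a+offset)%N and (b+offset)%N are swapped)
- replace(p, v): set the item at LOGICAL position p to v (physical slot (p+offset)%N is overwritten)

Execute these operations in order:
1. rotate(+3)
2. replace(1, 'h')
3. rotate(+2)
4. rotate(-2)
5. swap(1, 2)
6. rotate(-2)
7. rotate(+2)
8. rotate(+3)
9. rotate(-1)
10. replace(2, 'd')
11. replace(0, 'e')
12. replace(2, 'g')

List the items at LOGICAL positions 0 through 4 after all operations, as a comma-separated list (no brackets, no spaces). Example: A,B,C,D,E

After op 1 (rotate(+3)): offset=3, physical=[A,B,C,D,E], logical=[D,E,A,B,C]
After op 2 (replace(1, 'h')): offset=3, physical=[A,B,C,D,h], logical=[D,h,A,B,C]
After op 3 (rotate(+2)): offset=0, physical=[A,B,C,D,h], logical=[A,B,C,D,h]
After op 4 (rotate(-2)): offset=3, physical=[A,B,C,D,h], logical=[D,h,A,B,C]
After op 5 (swap(1, 2)): offset=3, physical=[h,B,C,D,A], logical=[D,A,h,B,C]
After op 6 (rotate(-2)): offset=1, physical=[h,B,C,D,A], logical=[B,C,D,A,h]
After op 7 (rotate(+2)): offset=3, physical=[h,B,C,D,A], logical=[D,A,h,B,C]
After op 8 (rotate(+3)): offset=1, physical=[h,B,C,D,A], logical=[B,C,D,A,h]
After op 9 (rotate(-1)): offset=0, physical=[h,B,C,D,A], logical=[h,B,C,D,A]
After op 10 (replace(2, 'd')): offset=0, physical=[h,B,d,D,A], logical=[h,B,d,D,A]
After op 11 (replace(0, 'e')): offset=0, physical=[e,B,d,D,A], logical=[e,B,d,D,A]
After op 12 (replace(2, 'g')): offset=0, physical=[e,B,g,D,A], logical=[e,B,g,D,A]

Answer: e,B,g,D,A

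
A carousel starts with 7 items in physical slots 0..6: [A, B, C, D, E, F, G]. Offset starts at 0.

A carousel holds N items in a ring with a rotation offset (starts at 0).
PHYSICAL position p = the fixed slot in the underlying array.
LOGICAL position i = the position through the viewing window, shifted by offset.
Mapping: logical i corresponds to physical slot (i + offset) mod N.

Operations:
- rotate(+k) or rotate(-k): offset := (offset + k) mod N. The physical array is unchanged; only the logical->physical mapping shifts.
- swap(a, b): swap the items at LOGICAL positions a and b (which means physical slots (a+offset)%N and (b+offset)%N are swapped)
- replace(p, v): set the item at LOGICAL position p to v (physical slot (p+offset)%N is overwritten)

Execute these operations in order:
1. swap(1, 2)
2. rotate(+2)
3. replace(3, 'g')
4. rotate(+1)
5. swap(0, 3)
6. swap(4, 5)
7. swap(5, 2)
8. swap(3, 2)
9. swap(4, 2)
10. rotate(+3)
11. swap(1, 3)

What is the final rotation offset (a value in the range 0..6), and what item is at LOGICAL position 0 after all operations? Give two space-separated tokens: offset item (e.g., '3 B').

After op 1 (swap(1, 2)): offset=0, physical=[A,C,B,D,E,F,G], logical=[A,C,B,D,E,F,G]
After op 2 (rotate(+2)): offset=2, physical=[A,C,B,D,E,F,G], logical=[B,D,E,F,G,A,C]
After op 3 (replace(3, 'g')): offset=2, physical=[A,C,B,D,E,g,G], logical=[B,D,E,g,G,A,C]
After op 4 (rotate(+1)): offset=3, physical=[A,C,B,D,E,g,G], logical=[D,E,g,G,A,C,B]
After op 5 (swap(0, 3)): offset=3, physical=[A,C,B,G,E,g,D], logical=[G,E,g,D,A,C,B]
After op 6 (swap(4, 5)): offset=3, physical=[C,A,B,G,E,g,D], logical=[G,E,g,D,C,A,B]
After op 7 (swap(5, 2)): offset=3, physical=[C,g,B,G,E,A,D], logical=[G,E,A,D,C,g,B]
After op 8 (swap(3, 2)): offset=3, physical=[C,g,B,G,E,D,A], logical=[G,E,D,A,C,g,B]
After op 9 (swap(4, 2)): offset=3, physical=[D,g,B,G,E,C,A], logical=[G,E,C,A,D,g,B]
After op 10 (rotate(+3)): offset=6, physical=[D,g,B,G,E,C,A], logical=[A,D,g,B,G,E,C]
After op 11 (swap(1, 3)): offset=6, physical=[B,g,D,G,E,C,A], logical=[A,B,g,D,G,E,C]

Answer: 6 A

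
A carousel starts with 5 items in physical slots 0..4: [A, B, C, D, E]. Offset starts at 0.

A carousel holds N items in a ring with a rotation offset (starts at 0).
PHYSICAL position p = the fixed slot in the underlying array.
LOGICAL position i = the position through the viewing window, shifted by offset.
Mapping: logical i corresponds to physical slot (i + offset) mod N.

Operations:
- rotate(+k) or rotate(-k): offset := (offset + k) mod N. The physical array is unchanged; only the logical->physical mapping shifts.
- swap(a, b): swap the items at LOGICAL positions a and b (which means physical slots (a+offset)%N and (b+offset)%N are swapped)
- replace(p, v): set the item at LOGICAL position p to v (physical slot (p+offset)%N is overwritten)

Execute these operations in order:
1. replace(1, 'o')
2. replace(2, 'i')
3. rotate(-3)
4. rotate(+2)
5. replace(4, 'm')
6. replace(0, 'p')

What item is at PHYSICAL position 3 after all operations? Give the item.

After op 1 (replace(1, 'o')): offset=0, physical=[A,o,C,D,E], logical=[A,o,C,D,E]
After op 2 (replace(2, 'i')): offset=0, physical=[A,o,i,D,E], logical=[A,o,i,D,E]
After op 3 (rotate(-3)): offset=2, physical=[A,o,i,D,E], logical=[i,D,E,A,o]
After op 4 (rotate(+2)): offset=4, physical=[A,o,i,D,E], logical=[E,A,o,i,D]
After op 5 (replace(4, 'm')): offset=4, physical=[A,o,i,m,E], logical=[E,A,o,i,m]
After op 6 (replace(0, 'p')): offset=4, physical=[A,o,i,m,p], logical=[p,A,o,i,m]

Answer: m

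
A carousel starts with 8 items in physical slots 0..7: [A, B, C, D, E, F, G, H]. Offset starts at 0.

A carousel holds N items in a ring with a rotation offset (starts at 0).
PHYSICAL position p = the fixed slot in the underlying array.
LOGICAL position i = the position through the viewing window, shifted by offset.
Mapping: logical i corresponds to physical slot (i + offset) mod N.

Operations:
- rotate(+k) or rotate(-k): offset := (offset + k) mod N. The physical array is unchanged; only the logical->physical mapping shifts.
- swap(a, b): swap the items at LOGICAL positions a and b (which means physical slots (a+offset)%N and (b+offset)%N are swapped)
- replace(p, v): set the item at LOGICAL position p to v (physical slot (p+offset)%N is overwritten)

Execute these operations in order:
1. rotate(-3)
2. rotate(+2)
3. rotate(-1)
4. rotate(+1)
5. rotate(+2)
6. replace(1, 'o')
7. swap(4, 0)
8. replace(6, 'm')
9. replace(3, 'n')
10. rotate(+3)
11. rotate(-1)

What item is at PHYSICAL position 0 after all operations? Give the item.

After op 1 (rotate(-3)): offset=5, physical=[A,B,C,D,E,F,G,H], logical=[F,G,H,A,B,C,D,E]
After op 2 (rotate(+2)): offset=7, physical=[A,B,C,D,E,F,G,H], logical=[H,A,B,C,D,E,F,G]
After op 3 (rotate(-1)): offset=6, physical=[A,B,C,D,E,F,G,H], logical=[G,H,A,B,C,D,E,F]
After op 4 (rotate(+1)): offset=7, physical=[A,B,C,D,E,F,G,H], logical=[H,A,B,C,D,E,F,G]
After op 5 (rotate(+2)): offset=1, physical=[A,B,C,D,E,F,G,H], logical=[B,C,D,E,F,G,H,A]
After op 6 (replace(1, 'o')): offset=1, physical=[A,B,o,D,E,F,G,H], logical=[B,o,D,E,F,G,H,A]
After op 7 (swap(4, 0)): offset=1, physical=[A,F,o,D,E,B,G,H], logical=[F,o,D,E,B,G,H,A]
After op 8 (replace(6, 'm')): offset=1, physical=[A,F,o,D,E,B,G,m], logical=[F,o,D,E,B,G,m,A]
After op 9 (replace(3, 'n')): offset=1, physical=[A,F,o,D,n,B,G,m], logical=[F,o,D,n,B,G,m,A]
After op 10 (rotate(+3)): offset=4, physical=[A,F,o,D,n,B,G,m], logical=[n,B,G,m,A,F,o,D]
After op 11 (rotate(-1)): offset=3, physical=[A,F,o,D,n,B,G,m], logical=[D,n,B,G,m,A,F,o]

Answer: A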